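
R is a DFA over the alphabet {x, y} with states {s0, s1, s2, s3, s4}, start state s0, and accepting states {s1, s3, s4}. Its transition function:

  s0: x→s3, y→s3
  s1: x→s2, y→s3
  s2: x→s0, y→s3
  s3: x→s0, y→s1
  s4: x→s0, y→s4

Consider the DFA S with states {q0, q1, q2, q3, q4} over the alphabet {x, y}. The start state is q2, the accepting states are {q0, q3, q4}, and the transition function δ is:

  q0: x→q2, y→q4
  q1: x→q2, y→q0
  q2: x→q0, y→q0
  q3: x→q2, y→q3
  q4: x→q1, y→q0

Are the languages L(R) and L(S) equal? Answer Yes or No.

Yes

Exploring the product automaton R × S from the start pair (s0, q2), following both machines on each input symbol, reaches 4 state pairs: (s0, q2), (s3, q0), (s1, q4), (s2, q1).
R accepts in {s1, s3, s4} and S accepts in {q0, q3, q4}. In every reachable pair the two components are either both accepting — (s3, q0), (s1, q4) — or both non-accepting, so no string is accepted by exactly one of the machines: L(R) \ L(S) and L(S) \ L(R) are both empty.
Hence every string is accepted by R iff it is accepted by S, and the two languages coincide.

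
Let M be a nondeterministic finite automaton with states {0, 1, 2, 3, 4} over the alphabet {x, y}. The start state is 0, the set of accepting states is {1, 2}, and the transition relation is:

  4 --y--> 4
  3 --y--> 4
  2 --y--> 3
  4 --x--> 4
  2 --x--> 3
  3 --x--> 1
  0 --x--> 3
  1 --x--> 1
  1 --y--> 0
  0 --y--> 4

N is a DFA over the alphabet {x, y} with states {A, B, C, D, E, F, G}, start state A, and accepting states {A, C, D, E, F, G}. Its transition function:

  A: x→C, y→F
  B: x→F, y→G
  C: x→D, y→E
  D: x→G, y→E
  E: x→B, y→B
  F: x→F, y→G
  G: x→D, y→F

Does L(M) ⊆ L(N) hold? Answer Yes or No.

Yes

Exploring the product automaton M × N from the start pair (0, A), following both machines on each input symbol, reaches 16 state pairs: (0, A), (3, C), (4, F), (1, D), (4, E), (4, G), (1, G), (0, E), (4, B), (4, D), (0, F), (3, B), (3, F), (1, F), (0, G), (3, D).
M accepts in {1, 2} and N accepts in {A, C, D, E, F, G}. The reachable pairs whose M-component is accepting are (1, D), (1, G), (1, F); in each of them the N-component is accepting too, so the product for L(M) \ L(N) (M-component accepting, N-component rejecting) has no reachable accepting pair and the difference is empty.
Hence every string in L(M) is also in L(N).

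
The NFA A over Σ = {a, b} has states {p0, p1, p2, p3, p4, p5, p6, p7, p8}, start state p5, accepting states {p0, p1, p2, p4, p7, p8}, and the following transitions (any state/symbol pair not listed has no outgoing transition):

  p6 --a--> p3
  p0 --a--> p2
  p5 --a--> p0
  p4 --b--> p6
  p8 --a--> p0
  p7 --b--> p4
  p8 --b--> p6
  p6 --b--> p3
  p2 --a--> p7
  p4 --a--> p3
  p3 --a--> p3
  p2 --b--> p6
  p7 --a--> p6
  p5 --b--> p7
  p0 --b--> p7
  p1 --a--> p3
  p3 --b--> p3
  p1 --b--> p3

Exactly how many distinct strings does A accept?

The useful subgraph on states {p0, p2, p4, p5, p7} is acyclic, so L(A) is finite; the longest accepting path visits 5 useful states, giving maximum string length 4.
Counting accepting paths from p5 by length: 2 of length 1, 3 of length 2, 2 of length 3, 1 of length 4. Total 8.

8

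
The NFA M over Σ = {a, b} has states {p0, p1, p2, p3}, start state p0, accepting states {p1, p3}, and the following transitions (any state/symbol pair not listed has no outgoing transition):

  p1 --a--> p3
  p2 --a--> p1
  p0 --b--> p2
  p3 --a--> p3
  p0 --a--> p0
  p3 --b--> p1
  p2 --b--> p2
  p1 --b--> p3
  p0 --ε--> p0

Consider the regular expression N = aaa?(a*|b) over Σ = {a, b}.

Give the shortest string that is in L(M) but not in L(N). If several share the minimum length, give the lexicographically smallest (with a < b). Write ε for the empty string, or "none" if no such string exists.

ba

The string ba is accepted by M but not by N.
No shorter string lies in the difference, and ba is the lexicographically first length-2 string in L(M) \ L(N).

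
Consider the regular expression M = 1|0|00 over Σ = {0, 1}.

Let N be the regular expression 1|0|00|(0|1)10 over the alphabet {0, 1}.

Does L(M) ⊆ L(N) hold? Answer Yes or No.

Converting the expression M to a DFA (subset construction, then merging equivalent states) gives the minimal DFA with states {m0, m1, m2, m3}, start state m0, accepting states {m1, m2} and transitions m0: 0→m1, 1→m2; m1: 0→m2, 1→m3; m2: 0→m3, 1→m3; m3: 0→m3, 1→m3.
Converting the expression N to a DFA (subset construction, then merging equivalent states) gives the minimal DFA with states {n0, n1, n2, n3, n4, n5}, start state n0, accepting states {n1, n2, n3} and transitions n0: 0→n1, 1→n2; n1: 0→n3, 1→n4; n2: 0→n5, 1→n4; n3: 0→n5, 1→n5; n4: 0→n3, 1→n5; n5: 0→n5, 1→n5.
Exploring the product automaton M × N from the start pair (m0, n0), following both machines on each input symbol, reaches 7 state pairs: (m0, n0), (m1, n1), (m2, n2), (m2, n3), (m3, n4), (m3, n5), (m3, n3).
M accepts in {m1, m2} and N accepts in {n1, n2, n3}. The reachable pairs whose M-component is accepting are (m1, n1), (m2, n2), (m2, n3); in each of them the N-component is accepting too, so the product for L(M) \ L(N) (M-component accepting, N-component rejecting) has no reachable accepting pair and the difference is empty.
Hence every string in L(M) is also in L(N).

Yes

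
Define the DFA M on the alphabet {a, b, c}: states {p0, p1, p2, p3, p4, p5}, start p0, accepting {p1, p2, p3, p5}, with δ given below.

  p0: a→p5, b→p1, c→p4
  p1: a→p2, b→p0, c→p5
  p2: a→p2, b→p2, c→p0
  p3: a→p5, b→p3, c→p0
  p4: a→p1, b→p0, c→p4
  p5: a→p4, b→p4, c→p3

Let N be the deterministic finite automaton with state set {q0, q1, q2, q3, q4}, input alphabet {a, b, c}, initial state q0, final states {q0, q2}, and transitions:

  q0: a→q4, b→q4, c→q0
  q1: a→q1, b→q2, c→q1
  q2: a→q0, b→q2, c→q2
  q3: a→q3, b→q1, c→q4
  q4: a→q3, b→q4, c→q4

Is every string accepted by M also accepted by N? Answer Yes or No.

No

The string a is in L(M) but not in L(N).
So L(M) ⊄ L(N).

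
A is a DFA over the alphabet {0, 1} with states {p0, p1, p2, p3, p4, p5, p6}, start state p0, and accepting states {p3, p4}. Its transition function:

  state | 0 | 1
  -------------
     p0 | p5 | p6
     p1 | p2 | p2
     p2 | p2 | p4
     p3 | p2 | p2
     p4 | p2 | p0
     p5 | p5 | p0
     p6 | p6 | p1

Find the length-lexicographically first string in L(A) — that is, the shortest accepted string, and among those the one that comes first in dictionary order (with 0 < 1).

1101

A breadth-first search from p0 reaches an accepting state first via the path p0 → p6 → p1 → p2 → p4 on input 1101.
No string of length < 4 is accepted (BFS exhausts all shorter strings without reaching an accepting state), and 1101 is the lexicographically least accepting string of length 4.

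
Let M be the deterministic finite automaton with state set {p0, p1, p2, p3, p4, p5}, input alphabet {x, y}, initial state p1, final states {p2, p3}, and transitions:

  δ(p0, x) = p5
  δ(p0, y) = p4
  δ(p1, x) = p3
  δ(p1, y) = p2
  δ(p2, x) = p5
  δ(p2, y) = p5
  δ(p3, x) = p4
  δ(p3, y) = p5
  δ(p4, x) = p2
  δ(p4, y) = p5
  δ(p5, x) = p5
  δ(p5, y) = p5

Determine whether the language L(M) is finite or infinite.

The useful states (reachable from p1 and able to reach an accepting state) are {p1, p2, p3, p4}.
Restricted to these states the transition graph has no cycle, so every accepting path has bounded length and L is finite.

finite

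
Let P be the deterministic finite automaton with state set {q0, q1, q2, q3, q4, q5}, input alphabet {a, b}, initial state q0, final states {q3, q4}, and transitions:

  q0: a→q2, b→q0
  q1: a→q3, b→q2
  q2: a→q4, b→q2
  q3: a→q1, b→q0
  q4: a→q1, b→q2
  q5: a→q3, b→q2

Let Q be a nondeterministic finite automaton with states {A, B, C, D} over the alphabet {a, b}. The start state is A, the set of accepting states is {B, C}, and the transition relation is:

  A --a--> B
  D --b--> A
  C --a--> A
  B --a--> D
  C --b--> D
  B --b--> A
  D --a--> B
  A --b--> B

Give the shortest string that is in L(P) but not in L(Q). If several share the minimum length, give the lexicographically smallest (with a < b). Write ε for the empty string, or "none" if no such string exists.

The string aa is accepted by P but not by Q.
No shorter string lies in the difference, and aa is the lexicographically first length-2 string in L(P) \ L(Q).

aa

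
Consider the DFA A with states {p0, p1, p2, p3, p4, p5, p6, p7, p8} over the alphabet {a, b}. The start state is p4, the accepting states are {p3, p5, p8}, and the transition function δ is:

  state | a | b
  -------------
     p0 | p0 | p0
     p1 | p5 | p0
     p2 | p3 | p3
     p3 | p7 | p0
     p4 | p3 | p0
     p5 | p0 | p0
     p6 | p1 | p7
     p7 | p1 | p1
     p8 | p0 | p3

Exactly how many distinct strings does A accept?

3

The useful subgraph on states {p1, p3, p4, p5, p7} is acyclic, so L(A) is finite; the longest accepting path visits 5 useful states, giving maximum string length 4.
Counting accepting paths from p4 by length: 1 of length 1, 2 of length 4. Total 3.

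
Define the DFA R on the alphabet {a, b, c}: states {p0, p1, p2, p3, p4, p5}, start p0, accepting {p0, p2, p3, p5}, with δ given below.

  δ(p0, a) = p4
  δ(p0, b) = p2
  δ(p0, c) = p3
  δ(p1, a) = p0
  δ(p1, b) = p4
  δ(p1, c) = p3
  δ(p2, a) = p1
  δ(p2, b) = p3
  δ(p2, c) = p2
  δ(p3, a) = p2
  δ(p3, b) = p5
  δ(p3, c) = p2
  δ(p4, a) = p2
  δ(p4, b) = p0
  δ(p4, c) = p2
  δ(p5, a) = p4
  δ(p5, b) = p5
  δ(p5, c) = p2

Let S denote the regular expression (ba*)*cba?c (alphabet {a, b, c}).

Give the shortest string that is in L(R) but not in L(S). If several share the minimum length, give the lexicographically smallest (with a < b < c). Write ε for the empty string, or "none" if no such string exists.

The empty string ε is accepted by R but not by S.
Since ε is the unique shortest string, it is the required witness.

ε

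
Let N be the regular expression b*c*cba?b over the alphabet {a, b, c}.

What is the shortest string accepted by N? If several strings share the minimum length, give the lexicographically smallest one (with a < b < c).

By inspection of the expression, no string of length less than 3 matches, and cbb is the lexicographically first match of length 3.

cbb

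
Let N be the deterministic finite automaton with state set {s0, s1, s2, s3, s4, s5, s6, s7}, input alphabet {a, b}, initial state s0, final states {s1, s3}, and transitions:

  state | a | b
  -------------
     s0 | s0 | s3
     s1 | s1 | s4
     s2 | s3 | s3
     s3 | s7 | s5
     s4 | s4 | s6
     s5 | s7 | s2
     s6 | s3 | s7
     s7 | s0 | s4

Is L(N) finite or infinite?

infinite

State s0 is reachable from the start and can reach an accepting state, and it lies on the cycle s0 → s0.
Traversing that cycle any number of times yields accepted strings of unbounded length, so the language is infinite.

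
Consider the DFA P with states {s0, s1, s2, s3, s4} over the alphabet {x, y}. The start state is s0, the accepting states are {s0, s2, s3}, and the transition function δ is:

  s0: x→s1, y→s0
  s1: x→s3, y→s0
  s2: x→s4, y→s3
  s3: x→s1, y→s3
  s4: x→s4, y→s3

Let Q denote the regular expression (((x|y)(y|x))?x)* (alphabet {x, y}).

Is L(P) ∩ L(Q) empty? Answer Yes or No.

The empty string ε is accepted by both P and Q.
Hence L(P) ∩ L(Q) ≠ ∅.

No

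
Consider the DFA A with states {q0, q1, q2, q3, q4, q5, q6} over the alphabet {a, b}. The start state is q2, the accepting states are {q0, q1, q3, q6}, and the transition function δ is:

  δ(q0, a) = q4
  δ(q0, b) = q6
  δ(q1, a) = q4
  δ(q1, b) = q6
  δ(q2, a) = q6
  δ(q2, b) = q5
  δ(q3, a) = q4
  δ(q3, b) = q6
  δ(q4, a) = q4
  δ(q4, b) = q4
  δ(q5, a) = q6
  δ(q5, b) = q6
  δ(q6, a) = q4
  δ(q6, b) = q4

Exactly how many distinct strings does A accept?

3

The useful subgraph on states {q2, q5, q6} is acyclic, so L(A) is finite; the longest accepting path visits 3 useful states, giving maximum string length 2.
Counting accepting paths from q2 by length: 1 of length 1, 2 of length 2. Total 3.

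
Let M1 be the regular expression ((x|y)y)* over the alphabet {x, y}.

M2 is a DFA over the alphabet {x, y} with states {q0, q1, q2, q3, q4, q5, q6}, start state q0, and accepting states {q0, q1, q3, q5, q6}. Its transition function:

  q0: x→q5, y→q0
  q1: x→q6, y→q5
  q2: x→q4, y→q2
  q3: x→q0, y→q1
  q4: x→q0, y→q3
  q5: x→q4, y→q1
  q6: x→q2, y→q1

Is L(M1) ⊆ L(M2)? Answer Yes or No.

Yes

Converting the expression M1 to a DFA (subset construction, then merging equivalent states) gives the minimal DFA with states {r0, r1, r2}, start state r0, accepting states {r0} and transitions r0: x→r1, y→r1; r1: x→r2, y→r0; r2: x→r2, y→r2.
Exploring the product automaton M1 × M2 from the start pair (r0, q0), following both machines on each input symbol, reaches 12 state pairs: (r0, q0), (r1, q5), (r1, q0), (r2, q4), (r0, q1), (r2, q5), (r2, q0), (r2, q3), (r1, q6), (r2, q1), (r2, q2), (r2, q6).
M1 accepts in {r0} and M2 accepts in {q0, q1, q3, q5, q6}. The reachable pairs whose M1-component is accepting are (r0, q0), (r0, q1); in each of them the M2-component is accepting too, so the product for L(M1) \ L(M2) (M1-component accepting, M2-component rejecting) has no reachable accepting pair and the difference is empty.
Hence every string in L(M1) is also in L(M2).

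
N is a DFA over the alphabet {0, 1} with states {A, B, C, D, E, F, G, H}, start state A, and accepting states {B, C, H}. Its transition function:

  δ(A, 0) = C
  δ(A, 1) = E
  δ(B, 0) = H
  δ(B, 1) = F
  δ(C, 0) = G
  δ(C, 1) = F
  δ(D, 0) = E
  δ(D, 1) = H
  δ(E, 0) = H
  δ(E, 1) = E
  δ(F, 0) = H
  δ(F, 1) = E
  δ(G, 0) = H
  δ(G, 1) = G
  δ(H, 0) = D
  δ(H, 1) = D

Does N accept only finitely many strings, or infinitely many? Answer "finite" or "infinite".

infinite

State E is reachable from the start and can reach an accepting state, and it lies on the cycle E → E.
Traversing that cycle any number of times yields accepted strings of unbounded length, so the language is infinite.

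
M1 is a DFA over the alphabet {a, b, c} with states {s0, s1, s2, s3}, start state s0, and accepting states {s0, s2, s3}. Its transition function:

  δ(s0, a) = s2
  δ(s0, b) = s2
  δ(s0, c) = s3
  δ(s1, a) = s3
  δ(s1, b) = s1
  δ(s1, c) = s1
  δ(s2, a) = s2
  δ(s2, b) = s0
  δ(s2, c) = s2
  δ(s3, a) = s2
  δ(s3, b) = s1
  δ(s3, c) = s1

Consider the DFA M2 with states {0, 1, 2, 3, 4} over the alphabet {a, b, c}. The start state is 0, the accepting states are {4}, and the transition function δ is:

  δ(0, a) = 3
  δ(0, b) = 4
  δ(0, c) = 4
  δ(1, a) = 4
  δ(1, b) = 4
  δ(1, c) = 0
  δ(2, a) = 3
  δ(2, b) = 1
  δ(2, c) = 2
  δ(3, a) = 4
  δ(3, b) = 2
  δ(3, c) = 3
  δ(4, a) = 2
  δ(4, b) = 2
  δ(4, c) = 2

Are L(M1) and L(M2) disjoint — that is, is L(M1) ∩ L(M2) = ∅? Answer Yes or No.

No

The string b is accepted by both M1 and M2.
Hence L(M1) ∩ L(M2) ≠ ∅.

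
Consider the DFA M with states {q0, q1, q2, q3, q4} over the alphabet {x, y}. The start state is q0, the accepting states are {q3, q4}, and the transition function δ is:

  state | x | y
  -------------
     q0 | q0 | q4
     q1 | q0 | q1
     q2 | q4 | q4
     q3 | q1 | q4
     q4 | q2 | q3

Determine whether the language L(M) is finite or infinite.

infinite

State q0 is reachable from the start and can reach an accepting state, and it lies on the cycle q0 → q0.
Traversing that cycle any number of times yields accepted strings of unbounded length, so the language is infinite.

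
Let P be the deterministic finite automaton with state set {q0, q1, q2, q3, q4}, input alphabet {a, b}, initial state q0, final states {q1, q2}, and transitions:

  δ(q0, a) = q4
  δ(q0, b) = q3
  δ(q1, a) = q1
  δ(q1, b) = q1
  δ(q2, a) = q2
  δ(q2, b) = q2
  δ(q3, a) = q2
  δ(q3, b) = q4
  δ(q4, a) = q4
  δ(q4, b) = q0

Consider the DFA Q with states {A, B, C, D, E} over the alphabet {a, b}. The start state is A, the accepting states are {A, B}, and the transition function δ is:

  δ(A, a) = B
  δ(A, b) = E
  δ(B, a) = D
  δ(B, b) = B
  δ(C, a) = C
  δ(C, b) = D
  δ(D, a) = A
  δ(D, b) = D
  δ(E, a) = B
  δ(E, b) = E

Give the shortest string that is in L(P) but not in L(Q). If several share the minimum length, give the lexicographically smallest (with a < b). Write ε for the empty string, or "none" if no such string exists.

The string baa is accepted by P but not by Q.
No shorter string lies in the difference, and baa is the lexicographically first length-3 string in L(P) \ L(Q).

baa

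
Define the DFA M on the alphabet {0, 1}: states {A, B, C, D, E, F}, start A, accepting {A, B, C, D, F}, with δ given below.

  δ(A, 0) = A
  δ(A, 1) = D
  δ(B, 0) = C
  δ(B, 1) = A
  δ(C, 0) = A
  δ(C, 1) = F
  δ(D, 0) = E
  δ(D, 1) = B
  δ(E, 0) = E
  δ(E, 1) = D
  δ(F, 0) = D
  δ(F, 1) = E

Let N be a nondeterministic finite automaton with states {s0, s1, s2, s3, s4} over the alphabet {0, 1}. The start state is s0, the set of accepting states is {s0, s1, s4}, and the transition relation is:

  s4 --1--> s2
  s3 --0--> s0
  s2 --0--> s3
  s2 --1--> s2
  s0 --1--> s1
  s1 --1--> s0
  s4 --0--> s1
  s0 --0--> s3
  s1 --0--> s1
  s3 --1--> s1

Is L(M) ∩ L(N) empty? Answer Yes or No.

The empty string ε is accepted by both M and N.
Hence L(M) ∩ L(N) ≠ ∅.

No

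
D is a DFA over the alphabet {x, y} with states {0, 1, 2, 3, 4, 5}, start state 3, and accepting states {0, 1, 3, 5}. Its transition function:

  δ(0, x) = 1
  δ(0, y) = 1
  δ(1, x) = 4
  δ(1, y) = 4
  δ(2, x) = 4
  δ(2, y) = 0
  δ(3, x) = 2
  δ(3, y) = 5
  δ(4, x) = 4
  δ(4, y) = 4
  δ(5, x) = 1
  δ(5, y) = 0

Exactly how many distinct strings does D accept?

9

The useful subgraph on states {0, 1, 2, 3, 5} is acyclic, so L(D) is finite; the longest accepting path visits 4 useful states, giving maximum string length 3.
Counting accepting paths from 3 by length: 1 of length 0, 1 of length 1, 3 of length 2, 4 of length 3. Total 9.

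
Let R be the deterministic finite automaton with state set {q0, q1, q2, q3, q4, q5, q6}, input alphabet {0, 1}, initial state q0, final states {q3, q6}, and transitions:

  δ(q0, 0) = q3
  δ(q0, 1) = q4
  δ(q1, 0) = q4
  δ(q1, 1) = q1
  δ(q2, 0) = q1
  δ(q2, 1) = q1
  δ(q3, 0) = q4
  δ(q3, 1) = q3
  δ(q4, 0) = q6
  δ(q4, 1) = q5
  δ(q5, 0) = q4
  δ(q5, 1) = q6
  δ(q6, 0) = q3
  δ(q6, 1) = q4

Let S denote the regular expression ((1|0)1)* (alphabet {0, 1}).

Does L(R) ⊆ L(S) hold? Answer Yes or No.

No

The string 0 is in L(R) but not in L(S).
So L(R) ⊄ L(S).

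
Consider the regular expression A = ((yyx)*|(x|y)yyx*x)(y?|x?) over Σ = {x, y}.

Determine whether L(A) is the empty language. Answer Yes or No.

The empty string ε matches the expression, so it belongs to L(A).
Since L(A) contains at least one string, it is not empty.

No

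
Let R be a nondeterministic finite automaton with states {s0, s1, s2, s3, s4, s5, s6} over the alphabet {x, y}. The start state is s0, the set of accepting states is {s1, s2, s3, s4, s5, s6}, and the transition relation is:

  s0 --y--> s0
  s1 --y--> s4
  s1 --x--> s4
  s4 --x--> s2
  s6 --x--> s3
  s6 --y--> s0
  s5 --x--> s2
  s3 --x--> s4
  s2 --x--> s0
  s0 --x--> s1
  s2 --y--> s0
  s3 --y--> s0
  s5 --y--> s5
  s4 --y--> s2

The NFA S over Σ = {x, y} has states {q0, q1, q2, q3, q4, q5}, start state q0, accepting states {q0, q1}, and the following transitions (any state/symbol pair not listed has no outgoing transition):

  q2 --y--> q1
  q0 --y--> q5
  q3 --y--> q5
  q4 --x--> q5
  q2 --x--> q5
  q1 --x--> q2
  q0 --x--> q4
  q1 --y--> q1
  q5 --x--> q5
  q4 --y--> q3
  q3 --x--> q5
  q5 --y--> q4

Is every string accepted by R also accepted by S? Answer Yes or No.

No

The string x is in L(R) but not in L(S).
So L(R) ⊄ L(S).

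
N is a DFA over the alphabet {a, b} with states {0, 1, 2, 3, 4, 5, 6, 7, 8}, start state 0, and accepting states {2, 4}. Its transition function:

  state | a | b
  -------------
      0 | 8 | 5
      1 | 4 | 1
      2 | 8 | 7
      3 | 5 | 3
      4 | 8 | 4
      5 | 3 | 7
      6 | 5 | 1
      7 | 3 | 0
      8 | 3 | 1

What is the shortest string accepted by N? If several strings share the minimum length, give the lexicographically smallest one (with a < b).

aba

A breadth-first search from 0 reaches an accepting state first via the path 0 → 8 → 1 → 4 on input aba.
No string of length < 3 is accepted (BFS exhausts all shorter strings without reaching an accepting state), and aba is the lexicographically least accepting string of length 3.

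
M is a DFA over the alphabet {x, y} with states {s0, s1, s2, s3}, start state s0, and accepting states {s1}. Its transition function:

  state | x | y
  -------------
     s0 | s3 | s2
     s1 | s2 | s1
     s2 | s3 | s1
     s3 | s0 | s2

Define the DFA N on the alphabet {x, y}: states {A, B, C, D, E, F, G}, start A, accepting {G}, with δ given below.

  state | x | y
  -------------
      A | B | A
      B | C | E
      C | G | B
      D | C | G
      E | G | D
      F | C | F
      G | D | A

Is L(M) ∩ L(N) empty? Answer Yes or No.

The string xyyy is accepted by both M and N.
Hence L(M) ∩ L(N) ≠ ∅.

No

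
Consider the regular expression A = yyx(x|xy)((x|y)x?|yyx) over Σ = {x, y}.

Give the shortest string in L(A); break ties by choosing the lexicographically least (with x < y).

yyxxx

By inspection of the expression, no string of length less than 5 matches, and yyxxx is the lexicographically first match of length 5.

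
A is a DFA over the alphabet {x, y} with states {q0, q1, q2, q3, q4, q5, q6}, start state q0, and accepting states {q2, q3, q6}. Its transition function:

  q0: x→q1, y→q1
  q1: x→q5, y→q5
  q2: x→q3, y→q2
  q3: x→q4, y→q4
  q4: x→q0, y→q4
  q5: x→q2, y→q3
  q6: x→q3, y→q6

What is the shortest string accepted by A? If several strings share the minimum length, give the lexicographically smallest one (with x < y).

A breadth-first search from q0 reaches an accepting state first via the path q0 → q1 → q5 → q2 on input xxx.
No string of length < 3 is accepted (BFS exhausts all shorter strings without reaching an accepting state), and xxx is the lexicographically least accepting string of length 3.

xxx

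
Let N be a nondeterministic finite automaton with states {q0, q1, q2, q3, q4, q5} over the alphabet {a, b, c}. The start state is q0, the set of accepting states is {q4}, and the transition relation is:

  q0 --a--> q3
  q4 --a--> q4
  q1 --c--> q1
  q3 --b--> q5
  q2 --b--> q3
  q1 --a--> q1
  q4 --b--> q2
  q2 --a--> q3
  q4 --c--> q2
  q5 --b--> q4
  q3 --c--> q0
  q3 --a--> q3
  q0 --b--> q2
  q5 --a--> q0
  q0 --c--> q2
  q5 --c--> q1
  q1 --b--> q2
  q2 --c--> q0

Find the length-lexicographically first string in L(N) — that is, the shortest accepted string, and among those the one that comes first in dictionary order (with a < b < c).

abb

A breadth-first search from q0 reaches an accepting state first via the path q0 → q3 → q5 → q4 on input abb.
No string of length < 3 is accepted (BFS exhausts all shorter strings without reaching an accepting state), and abb is the lexicographically least accepting string of length 3.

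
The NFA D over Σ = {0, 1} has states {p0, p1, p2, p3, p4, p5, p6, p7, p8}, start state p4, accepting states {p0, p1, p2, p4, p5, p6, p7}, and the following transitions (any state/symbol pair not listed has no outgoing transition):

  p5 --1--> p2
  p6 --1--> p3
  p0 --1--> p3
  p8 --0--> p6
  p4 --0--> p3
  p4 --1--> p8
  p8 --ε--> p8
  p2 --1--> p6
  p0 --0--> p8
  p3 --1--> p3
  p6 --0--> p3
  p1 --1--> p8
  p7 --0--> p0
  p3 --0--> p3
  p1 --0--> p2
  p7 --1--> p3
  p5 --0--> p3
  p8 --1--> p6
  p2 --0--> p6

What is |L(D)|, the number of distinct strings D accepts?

The useful subgraph on states {p4, p6, p8} is acyclic, so L(D) is finite; the longest accepting path visits 3 useful states, giving maximum string length 2.
Counting accepting paths from p4 by length: 1 of length 0, 2 of length 2. Total 3.

3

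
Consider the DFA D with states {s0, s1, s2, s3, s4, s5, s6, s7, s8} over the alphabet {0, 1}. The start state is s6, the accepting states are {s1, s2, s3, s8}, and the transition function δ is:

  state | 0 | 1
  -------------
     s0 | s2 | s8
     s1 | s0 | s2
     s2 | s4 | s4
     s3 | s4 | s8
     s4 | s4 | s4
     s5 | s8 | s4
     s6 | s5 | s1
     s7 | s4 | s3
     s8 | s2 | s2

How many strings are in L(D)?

9

The useful subgraph on states {s0, s1, s2, s5, s6, s8} is acyclic, so L(D) is finite; the longest accepting path visits 5 useful states, giving maximum string length 4.
Counting accepting paths from s6 by length: 1 of length 1, 2 of length 2, 4 of length 3, 2 of length 4. Total 9.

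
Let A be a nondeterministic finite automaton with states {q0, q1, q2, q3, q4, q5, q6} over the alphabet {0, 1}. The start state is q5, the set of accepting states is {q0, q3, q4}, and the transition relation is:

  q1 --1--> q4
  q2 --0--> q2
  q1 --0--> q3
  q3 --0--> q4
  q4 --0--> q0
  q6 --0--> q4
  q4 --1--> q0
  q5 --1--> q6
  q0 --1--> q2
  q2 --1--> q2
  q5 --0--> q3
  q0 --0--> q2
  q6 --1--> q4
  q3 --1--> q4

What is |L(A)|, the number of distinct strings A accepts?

The useful subgraph on states {q0, q3, q4, q5, q6} is acyclic, so L(A) is finite; the longest accepting path visits 4 useful states, giving maximum string length 3.
Counting accepting paths from q5 by length: 1 of length 1, 4 of length 2, 8 of length 3. Total 13.

13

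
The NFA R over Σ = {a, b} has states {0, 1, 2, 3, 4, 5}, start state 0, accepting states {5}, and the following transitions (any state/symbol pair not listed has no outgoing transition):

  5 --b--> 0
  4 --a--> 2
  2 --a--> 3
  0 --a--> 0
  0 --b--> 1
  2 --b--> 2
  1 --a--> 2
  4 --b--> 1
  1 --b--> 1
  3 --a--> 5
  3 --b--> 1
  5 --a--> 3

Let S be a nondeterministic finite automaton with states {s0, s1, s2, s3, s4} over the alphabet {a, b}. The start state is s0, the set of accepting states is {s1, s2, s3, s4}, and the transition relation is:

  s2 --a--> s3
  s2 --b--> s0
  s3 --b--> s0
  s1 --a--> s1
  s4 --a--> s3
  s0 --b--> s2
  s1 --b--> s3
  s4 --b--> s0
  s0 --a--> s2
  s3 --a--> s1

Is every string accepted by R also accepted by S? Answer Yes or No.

Yes

Exploring the product automaton R × S from the start pair (0, s0), following both machines on each input symbol, reaches 16 state pairs: (0, s0), (0, s2), (1, s2), (0, s3), (1, s0), (2, s3), (0, s1), (2, s2), (3, s1), (2, s0), (1, s3), (3, s3), (5, s1), (3, s2), (2, s1), (5, s3).
R accepts in {5} and S accepts in {s1, s2, s3, s4}. The reachable pairs whose R-component is accepting are (5, s1), (5, s3); in each of them the S-component is accepting too, so the product for L(R) \ L(S) (R-component accepting, S-component rejecting) has no reachable accepting pair and the difference is empty.
Hence every string in L(R) is also in L(S).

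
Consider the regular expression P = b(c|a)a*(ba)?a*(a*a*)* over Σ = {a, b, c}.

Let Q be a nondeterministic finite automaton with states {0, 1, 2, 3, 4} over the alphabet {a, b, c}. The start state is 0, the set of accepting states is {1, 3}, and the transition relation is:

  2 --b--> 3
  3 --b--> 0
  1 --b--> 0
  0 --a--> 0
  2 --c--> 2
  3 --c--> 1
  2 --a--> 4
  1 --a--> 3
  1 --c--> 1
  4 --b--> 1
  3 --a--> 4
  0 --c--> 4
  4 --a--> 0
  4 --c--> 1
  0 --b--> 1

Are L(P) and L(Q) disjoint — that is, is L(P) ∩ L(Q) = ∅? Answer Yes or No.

No

The string ba is accepted by both P and Q.
Hence L(P) ∩ L(Q) ≠ ∅.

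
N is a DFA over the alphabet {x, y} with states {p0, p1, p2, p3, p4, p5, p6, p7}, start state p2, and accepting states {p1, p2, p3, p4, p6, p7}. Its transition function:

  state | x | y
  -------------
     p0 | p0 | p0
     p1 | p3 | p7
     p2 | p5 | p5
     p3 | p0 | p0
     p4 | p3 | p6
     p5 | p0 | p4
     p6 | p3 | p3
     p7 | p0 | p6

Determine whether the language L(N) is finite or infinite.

finite

The useful states (reachable from p2 and able to reach an accepting state) are {p2, p3, p4, p5, p6}.
Restricted to these states the transition graph has no cycle, so every accepting path has bounded length and L is finite.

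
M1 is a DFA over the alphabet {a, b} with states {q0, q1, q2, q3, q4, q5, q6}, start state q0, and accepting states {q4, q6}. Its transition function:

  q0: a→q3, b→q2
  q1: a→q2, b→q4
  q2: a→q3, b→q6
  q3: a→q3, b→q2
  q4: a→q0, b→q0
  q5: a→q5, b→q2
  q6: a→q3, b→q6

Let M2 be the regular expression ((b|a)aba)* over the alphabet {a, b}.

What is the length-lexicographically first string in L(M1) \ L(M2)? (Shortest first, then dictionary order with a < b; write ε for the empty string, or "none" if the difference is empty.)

bb

The string bb is accepted by M1 but not by M2.
No shorter string lies in the difference, and bb is the lexicographically first length-2 string in L(M1) \ L(M2).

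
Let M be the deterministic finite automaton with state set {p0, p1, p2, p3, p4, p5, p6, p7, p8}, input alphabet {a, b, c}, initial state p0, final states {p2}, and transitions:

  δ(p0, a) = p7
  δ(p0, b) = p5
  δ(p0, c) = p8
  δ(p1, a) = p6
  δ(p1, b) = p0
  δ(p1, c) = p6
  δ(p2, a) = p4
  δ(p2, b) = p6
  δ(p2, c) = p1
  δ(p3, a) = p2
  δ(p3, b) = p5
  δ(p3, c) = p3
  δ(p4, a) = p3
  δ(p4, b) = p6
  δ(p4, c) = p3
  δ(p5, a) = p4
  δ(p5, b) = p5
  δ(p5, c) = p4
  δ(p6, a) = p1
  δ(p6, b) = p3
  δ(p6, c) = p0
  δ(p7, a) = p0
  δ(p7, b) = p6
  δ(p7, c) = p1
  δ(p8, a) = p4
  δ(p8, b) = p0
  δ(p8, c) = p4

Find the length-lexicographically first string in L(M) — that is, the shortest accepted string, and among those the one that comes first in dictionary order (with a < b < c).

A breadth-first search from p0 reaches an accepting state first via the path p0 → p7 → p6 → p3 → p2 on input abba.
No string of length < 4 is accepted (BFS exhausts all shorter strings without reaching an accepting state), and abba is the lexicographically least accepting string of length 4.

abba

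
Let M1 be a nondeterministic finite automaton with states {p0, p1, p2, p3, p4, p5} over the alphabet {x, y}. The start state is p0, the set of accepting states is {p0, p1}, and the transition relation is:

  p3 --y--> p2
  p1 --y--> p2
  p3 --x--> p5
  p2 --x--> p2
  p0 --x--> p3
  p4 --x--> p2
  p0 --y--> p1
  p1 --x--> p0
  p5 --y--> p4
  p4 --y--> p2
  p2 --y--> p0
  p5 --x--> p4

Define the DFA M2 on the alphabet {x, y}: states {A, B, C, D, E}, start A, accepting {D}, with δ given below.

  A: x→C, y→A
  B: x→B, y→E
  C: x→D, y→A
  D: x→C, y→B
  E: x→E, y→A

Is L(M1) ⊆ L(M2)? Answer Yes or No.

No

The empty string ε is in L(M1) but not in L(M2).
So L(M1) ⊄ L(M2).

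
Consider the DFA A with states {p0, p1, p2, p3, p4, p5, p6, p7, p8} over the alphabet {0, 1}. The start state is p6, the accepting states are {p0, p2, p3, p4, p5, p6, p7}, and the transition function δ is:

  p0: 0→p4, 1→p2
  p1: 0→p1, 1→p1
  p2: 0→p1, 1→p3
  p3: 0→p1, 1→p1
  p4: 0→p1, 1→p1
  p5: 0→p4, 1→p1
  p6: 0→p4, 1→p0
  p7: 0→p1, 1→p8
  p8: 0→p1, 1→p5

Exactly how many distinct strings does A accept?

6

The useful subgraph on states {p0, p2, p3, p4, p6} is acyclic, so L(A) is finite; the longest accepting path visits 4 useful states, giving maximum string length 3.
Counting accepting paths from p6 by length: 1 of length 0, 2 of length 1, 2 of length 2, 1 of length 3. Total 6.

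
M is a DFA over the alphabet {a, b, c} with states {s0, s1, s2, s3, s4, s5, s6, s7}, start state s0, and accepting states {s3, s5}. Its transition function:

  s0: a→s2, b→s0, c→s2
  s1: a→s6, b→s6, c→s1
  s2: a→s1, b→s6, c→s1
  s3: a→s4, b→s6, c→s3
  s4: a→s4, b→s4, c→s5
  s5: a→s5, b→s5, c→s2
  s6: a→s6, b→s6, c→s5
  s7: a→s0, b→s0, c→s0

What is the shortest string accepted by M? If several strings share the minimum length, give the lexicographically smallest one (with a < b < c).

abc

A breadth-first search from s0 reaches an accepting state first via the path s0 → s2 → s6 → s5 on input abc.
No string of length < 3 is accepted (BFS exhausts all shorter strings without reaching an accepting state), and abc is the lexicographically least accepting string of length 3.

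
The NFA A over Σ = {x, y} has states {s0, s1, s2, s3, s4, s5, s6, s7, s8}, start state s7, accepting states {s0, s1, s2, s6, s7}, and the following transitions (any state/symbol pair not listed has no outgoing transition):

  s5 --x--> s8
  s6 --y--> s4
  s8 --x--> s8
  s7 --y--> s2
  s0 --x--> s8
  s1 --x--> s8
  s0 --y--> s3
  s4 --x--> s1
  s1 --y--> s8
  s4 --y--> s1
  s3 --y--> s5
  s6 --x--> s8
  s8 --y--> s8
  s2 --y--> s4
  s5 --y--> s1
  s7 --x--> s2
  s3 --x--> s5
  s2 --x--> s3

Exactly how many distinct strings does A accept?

11

The useful subgraph on states {s1, s2, s3, s4, s5, s7} is acyclic, so L(A) is finite; the longest accepting path visits 5 useful states, giving maximum string length 4.
Counting accepting paths from s7 by length: 1 of length 0, 2 of length 1, 4 of length 3, 4 of length 4. Total 11.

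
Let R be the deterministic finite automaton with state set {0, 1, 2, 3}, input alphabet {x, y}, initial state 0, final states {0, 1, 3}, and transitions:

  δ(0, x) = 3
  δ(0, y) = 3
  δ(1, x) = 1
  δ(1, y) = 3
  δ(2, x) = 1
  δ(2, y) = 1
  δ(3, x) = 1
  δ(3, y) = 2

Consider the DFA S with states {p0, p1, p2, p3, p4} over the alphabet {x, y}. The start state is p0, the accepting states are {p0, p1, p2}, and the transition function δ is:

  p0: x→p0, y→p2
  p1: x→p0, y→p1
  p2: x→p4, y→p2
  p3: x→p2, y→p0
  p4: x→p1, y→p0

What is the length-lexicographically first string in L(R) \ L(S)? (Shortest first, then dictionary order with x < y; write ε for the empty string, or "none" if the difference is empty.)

yx

The string yx is accepted by R but not by S.
No shorter string lies in the difference, and yx is the lexicographically first length-2 string in L(R) \ L(S).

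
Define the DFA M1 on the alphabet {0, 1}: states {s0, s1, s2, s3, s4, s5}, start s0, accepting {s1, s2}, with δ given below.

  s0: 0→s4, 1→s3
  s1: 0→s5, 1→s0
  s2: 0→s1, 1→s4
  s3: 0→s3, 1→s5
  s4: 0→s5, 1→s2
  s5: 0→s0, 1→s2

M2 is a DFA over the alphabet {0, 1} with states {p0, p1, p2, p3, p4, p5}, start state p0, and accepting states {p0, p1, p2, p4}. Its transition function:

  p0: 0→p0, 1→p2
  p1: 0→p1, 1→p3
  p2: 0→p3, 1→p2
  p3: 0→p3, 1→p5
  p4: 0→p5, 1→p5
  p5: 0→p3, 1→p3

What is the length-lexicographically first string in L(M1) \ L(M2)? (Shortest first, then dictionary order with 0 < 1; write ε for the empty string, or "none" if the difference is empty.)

010

The string 010 is accepted by M1 but not by M2.
No shorter string lies in the difference, and 010 is the lexicographically first length-3 string in L(M1) \ L(M2).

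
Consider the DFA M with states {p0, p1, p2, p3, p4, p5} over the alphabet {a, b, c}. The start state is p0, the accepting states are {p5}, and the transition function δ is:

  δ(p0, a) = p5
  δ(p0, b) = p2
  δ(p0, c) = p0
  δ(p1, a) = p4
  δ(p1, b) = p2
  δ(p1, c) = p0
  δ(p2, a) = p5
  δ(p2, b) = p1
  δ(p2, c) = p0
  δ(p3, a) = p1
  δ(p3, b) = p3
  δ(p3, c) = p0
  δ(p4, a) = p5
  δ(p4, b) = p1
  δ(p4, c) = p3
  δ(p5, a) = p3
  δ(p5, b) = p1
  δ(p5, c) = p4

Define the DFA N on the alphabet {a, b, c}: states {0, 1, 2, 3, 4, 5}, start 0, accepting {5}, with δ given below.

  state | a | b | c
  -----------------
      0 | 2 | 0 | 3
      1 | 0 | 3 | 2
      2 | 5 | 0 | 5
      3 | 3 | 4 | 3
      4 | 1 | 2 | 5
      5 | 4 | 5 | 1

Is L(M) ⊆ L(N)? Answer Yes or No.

The string a is in L(M) but not in L(N).
So L(M) ⊄ L(N).

No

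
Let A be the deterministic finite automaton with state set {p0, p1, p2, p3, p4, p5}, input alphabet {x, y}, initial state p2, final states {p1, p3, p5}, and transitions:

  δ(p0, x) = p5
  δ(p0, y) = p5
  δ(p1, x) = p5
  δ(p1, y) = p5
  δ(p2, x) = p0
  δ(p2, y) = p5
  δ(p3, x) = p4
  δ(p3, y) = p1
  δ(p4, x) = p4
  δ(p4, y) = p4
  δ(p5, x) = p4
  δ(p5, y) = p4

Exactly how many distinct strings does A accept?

3

The useful subgraph on states {p0, p2, p5} is acyclic, so L(A) is finite; the longest accepting path visits 3 useful states, giving maximum string length 2.
Counting accepting paths from p2 by length: 1 of length 1, 2 of length 2. Total 3.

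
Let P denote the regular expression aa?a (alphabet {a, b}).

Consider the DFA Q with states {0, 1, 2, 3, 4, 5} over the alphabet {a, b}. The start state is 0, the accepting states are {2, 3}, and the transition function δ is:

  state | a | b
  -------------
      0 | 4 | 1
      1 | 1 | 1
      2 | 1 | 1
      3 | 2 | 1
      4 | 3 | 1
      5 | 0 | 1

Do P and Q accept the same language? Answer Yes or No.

Converting the expression P to a DFA (subset construction, then merging equivalent states) gives the minimal DFA with states {p0, p1, p2, p3, p4}, start state p0, accepting states {p3, p4} and transitions p0: a→p1, b→p2; p1: a→p3, b→p2; p2: a→p2, b→p2; p3: a→p4, b→p2; p4: a→p2, b→p2.
Exploring the product automaton P × Q from the start pair (p0, 0), following both machines on each input symbol, reaches 5 state pairs: (p0, 0), (p1, 4), (p2, 1), (p3, 3), (p4, 2).
P accepts in {p3, p4} and Q accepts in {2, 3}. In every reachable pair the two components are either both accepting — (p3, 3), (p4, 2) — or both non-accepting, so no string is accepted by exactly one of the machines: L(P) \ L(Q) and L(Q) \ L(P) are both empty.
Hence every string is accepted by P iff it is accepted by Q, and the two languages coincide.

Yes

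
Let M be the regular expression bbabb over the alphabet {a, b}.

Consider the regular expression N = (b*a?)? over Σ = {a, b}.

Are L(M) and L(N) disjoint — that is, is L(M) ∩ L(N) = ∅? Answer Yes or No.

Converting the expression M to a DFA (subset construction, then merging equivalent states) gives the minimal DFA with states {m0, m1, m2, m3, m4, m5, m6}, start state m0, accepting states {m6} and transitions m0: a→m1, b→m2; m1: a→m1, b→m1; m2: a→m1, b→m3; m3: a→m4, b→m1; m4: a→m1, b→m5; m5: a→m1, b→m6; m6: a→m1, b→m1.
Converting the expression N to a DFA (subset construction, then merging equivalent states) gives the minimal DFA with states {n0, n1, n2}, start state n0, accepting states {n0, n1} and transitions n0: a→n1, b→n0; n1: a→n2, b→n2; n2: a→n2, b→n2.
Exploring the product automaton M × N from the start pair (m0, n0), following both machines on each input symbol, reaches 9 state pairs: (m0, n0), (m1, n1), (m2, n0), (m1, n2), (m3, n0), (m4, n1), (m1, n0), (m5, n2), (m6, n2).
M accepts in {m6} and N accepts in {n0, n1}; no reachable pair has both components accepting, so no string drives both machines to acceptance simultaneously and L(M) ∩ L(N) = ∅.
So no string is accepted by both, and the intersection is empty.

Yes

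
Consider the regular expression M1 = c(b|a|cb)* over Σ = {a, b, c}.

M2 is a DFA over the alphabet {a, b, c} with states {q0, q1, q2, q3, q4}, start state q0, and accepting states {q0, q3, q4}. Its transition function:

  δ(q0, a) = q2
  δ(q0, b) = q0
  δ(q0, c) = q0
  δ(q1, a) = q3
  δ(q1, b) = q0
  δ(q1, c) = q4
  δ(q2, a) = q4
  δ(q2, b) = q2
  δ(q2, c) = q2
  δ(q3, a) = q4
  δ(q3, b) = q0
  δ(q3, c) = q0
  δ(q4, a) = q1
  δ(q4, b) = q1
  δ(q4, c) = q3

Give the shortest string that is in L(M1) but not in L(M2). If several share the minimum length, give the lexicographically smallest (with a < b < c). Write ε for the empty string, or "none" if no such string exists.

The string ca is accepted by M1 but not by M2.
No shorter string lies in the difference, and ca is the lexicographically first length-2 string in L(M1) \ L(M2).

ca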